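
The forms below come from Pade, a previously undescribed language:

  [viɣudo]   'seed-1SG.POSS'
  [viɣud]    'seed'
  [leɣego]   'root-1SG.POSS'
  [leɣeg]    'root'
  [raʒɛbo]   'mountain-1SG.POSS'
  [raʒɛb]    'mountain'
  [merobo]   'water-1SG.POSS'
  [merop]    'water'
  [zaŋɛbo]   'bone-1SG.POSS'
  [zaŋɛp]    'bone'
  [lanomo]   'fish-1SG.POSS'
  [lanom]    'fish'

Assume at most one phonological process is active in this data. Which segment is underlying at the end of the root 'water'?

In [merobo] and [merop] the final segment of 'water' alternates: [b] ~ [p].
Compare 'mountain', with invariant [b] in [raʒɛbo] and [raʒɛb]: an analysis with underlying /b/ and a rule producing [p] in isolation would wrongly predict alternation here too.
So /p/ is underlying, and a rule of intervocalic voicing — voiceless stops become voiced between vowels — gives [b].

/p/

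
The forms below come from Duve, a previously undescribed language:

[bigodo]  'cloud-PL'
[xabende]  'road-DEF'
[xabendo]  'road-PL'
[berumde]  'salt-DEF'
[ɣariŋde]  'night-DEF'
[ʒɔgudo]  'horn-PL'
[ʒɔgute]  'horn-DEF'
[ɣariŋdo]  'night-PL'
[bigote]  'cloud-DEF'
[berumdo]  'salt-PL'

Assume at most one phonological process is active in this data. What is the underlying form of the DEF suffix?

The DEF morpheme has two allomorphs, [-de] and [-te].
By contrast the PL suffix keeps its initial [d] throughout — that segment must be underlying.
The DEF suffix is therefore /-te/ underlyingly, with post-nasal voicing: voiceless stops become voiced after a nasal.

/-te/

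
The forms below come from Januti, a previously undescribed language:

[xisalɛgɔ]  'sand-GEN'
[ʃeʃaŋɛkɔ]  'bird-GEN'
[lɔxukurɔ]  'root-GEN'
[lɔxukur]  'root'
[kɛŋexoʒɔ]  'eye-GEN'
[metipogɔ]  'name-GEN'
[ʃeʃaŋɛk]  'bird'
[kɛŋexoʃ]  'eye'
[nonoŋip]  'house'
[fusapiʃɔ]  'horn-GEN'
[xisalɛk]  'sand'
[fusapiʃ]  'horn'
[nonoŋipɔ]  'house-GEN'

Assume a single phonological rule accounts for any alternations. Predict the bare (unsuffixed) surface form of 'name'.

[metipok]

'sand' shows [k] ~ [g] at the end of the stem ([xisalɛk] vs [xisalɛgɔ]).
But 'bird' keeps [k] in both environments ([ʃeʃaŋɛk], [ʃeʃaŋɛkɔ]), so there is no rule changing /k/ to [g] before the GEN suffix.
Therefore /g/ is basic and [k] is derived by word-final obstruent devoicing (voiced obstruents become voiceless word-finally).
From [metipogɔ] the stem 'name' is /metipog/; word-finally this yields [metipok].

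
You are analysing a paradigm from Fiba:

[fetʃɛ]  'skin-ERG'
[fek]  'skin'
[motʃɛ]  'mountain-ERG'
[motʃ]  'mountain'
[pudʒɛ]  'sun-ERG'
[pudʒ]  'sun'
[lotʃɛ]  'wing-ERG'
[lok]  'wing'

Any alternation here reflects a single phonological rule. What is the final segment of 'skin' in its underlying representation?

/k/

The root 'skin' surfaces as [fetʃɛ] and [fek], with a stem-final [tʃ] ~ [k] alternation.
But 'mountain' keeps [tʃ] in both environments ([motʃɛ], [motʃ]), so there is no rule changing /tʃ/ to [k] in isolation.
The alternation reflects palatalization before a front vowel: /k/ becomes palato-alveolar [tʃ] before a front vowel. /k/ is underlying.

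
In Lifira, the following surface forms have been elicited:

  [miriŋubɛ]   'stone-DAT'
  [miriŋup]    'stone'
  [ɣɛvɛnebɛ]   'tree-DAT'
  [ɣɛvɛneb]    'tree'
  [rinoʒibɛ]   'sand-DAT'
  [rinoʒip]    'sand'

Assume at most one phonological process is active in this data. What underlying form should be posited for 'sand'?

'sand' shows [b] ~ [p] at the end of the stem ([rinoʒibɛ] vs [rinoʒip]).
But 'tree' keeps [b] in both environments ([ɣɛvɛnebɛ], [ɣɛvɛneb]), so there is no rule changing /b/ to [p] in isolation.
The alternation reflects intervocalic voicing: voiceless stops become voiced between vowels. /p/ is underlying.

/rinoʒip/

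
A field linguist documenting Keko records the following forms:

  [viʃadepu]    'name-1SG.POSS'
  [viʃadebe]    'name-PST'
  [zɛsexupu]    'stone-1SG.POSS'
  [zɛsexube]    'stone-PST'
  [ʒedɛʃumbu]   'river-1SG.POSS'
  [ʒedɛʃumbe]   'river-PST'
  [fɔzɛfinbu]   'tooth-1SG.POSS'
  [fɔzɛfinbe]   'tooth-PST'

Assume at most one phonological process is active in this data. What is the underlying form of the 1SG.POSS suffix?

/-pu/

The 1SG.POSS morpheme has two allomorphs, [-bu] and [-pu].
By contrast the PST suffix keeps its initial [b] throughout — that segment must be underlying.
So the underlying form is /-pu/, and voiceless stops become voiced after a nasal.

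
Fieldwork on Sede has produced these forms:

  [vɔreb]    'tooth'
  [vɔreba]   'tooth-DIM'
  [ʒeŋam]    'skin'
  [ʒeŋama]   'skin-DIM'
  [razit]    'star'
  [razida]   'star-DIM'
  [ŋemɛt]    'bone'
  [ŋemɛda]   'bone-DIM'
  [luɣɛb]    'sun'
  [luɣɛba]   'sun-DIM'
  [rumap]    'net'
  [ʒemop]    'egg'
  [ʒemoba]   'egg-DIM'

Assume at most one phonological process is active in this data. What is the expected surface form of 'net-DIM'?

[rumaba]

The stem for 'egg' ends in [p] in [ʒemop] but [b] in [ʒemoba].
The stem 'tooth' ([vɔreb], [vɔreba]) shows [b] unchanged in both environments, so [b] cannot be basic with [p] derived in isolation.
The alternation reflects intervocalic voicing: voiceless stops become voiced between vowels. /p/ is underlying.
From [rumap] the stem 'net' is /rumap/; between vowels this yields [rumaba].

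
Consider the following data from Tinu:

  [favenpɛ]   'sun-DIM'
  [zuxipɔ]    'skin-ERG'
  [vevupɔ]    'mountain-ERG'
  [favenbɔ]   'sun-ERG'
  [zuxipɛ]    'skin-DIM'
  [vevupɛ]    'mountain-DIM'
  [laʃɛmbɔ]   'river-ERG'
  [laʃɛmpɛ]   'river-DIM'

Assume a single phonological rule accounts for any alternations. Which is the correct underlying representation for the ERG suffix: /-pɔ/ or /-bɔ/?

/-bɔ/

The ERG morpheme has two allomorphs, [-bɔ] and [-pɔ].
By contrast the DIM suffix keeps its initial [p] throughout — that segment must be underlying.
So the underlying form is /-bɔ/, and voiced stops become voiceless after a vowel.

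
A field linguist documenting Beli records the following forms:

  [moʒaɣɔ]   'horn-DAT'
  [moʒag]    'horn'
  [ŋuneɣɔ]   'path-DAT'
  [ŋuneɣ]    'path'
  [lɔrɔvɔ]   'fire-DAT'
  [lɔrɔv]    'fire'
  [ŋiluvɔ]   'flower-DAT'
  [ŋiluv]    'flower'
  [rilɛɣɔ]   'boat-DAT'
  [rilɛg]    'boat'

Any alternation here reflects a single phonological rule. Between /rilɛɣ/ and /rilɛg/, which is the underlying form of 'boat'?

/rilɛg/

'boat' shows [ɣ] ~ [g] at the end of the stem ([rilɛɣɔ] vs [rilɛg]).
Compare 'path', with invariant [ɣ] in [ŋuneɣɔ] and [ŋuneɣ]: an analysis with underlying /ɣ/ and a rule producing [g] in isolation would wrongly predict alternation here too.
So /g/ is underlying, and a rule of intervocalic spirantization — voiced stops become fricatives between vowels — gives [ɣ].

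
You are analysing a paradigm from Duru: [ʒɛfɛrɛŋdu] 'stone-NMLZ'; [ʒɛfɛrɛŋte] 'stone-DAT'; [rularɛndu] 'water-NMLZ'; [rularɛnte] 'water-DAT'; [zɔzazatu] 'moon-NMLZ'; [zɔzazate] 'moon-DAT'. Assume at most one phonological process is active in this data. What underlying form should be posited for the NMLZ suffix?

/-du/

The NMLZ suffix surfaces as [-du] and [-tu], depending on the final segment of the stem.
By contrast the DAT suffix keeps its initial [t] throughout — that segment must be underlying.
So the underlying form is /-du/, and voiced stops become voiceless after a vowel.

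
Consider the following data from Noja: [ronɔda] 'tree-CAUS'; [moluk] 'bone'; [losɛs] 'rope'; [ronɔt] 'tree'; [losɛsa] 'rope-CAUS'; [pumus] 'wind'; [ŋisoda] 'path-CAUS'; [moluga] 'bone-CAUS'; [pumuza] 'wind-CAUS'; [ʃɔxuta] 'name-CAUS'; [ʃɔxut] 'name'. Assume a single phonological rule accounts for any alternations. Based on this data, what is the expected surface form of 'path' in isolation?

The root 'tree' surfaces as [ronɔt] and [ronɔda], with a stem-final [t] ~ [d] alternation.
The stem 'name' ([ʃɔxut], [ʃɔxuta]) shows [t] unchanged in both environments, so [t] cannot be basic with [d] derived before the CAUS suffix.
The alternation reflects word-final obstruent devoicing: voiced obstruents become voiceless word-finally. /d/ is underlying.
The one attested form of 'path', [ŋisoda], shows underlying /ŋisod/. Applying the same rule word-finally gives [ŋisot].

[ŋisot]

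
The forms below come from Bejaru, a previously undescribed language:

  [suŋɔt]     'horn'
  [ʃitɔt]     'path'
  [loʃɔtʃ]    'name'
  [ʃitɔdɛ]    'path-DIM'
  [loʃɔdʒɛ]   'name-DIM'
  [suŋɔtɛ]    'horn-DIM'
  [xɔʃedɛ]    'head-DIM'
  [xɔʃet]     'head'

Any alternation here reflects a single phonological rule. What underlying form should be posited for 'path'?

The root 'path' surfaces as [ʃitɔdɛ] and [ʃitɔt], with a stem-final [d] ~ [t] alternation.
Compare 'horn', with invariant [t] in [suŋɔtɛ] and [suŋɔt]: an analysis with underlying /t/ and a rule producing [d] before the DIM suffix would wrongly predict alternation here too.
The underlying segment must be /d/; voiced obstruents become voiceless word-finally, yielding [t] there.
Hence 'path' is /ʃitɔd/ underlyingly.

/ʃitɔd/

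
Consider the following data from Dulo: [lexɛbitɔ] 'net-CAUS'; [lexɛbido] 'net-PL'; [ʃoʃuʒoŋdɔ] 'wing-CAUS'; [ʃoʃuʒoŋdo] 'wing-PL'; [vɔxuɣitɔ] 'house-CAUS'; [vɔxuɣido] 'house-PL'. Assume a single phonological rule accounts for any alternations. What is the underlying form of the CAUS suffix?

/-tɔ/

The CAUS morpheme has two allomorphs, [-dɔ] and [-tɔ].
By contrast the PL suffix keeps its initial [d] throughout — that segment must be underlying.
So the underlying form is /-tɔ/, and voiceless stops become voiced after a nasal.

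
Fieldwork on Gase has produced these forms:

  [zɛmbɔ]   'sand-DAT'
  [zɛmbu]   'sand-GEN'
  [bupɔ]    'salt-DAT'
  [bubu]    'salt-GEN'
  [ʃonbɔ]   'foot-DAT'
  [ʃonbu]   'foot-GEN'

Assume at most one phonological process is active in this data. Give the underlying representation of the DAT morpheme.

The DAT morpheme has two allomorphs, [-bɔ] and [-pɔ].
The GEN suffix, which begins with [b], is invariant after every stem; so [b] is not altered by any rule here.
The DAT suffix is therefore /-pɔ/ underlyingly, with post-nasal voicing: voiceless stops become voiced after a nasal.

/-pɔ/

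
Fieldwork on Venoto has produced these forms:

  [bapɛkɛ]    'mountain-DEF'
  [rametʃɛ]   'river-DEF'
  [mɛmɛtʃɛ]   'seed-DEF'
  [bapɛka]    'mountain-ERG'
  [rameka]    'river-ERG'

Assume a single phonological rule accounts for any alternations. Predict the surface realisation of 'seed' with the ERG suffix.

[mɛmɛka]

The root 'river' surfaces as [rametʃɛ] and [rameka], with a stem-final [tʃ] ~ [k] alternation.
The stem 'mountain' ([bapɛkɛ], [bapɛka]) shows [k] unchanged in both environments, so [k] cannot be basic with [tʃ] derived before the DEF suffix.
The alternation reflects depalatalization: palato-alveolar /tʃ/ becomes [k] when no front vowel follows. /tʃ/ is underlying.
The one attested form of 'seed', [mɛmɛtʃɛ], shows underlying /mɛmɛtʃ/. Applying the same rule when no front vowel follows gives [mɛmɛka].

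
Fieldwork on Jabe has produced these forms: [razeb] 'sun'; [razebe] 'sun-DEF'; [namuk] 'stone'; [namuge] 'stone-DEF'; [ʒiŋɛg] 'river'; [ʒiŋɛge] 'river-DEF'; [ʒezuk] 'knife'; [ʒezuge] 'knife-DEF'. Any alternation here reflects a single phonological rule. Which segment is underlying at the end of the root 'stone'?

/k/

The root 'stone' surfaces as [namuk] and [namuge], with a stem-final [k] ~ [g] alternation.
If /g/ were underlying and a rule turned it into [k] in isolation, 'river' would also alternate; but it has [g] in both [ʒiŋɛg] and [ʒiŋɛge].
The alternation reflects intervocalic voicing: voiceless stops become voiced between vowels. /k/ is underlying.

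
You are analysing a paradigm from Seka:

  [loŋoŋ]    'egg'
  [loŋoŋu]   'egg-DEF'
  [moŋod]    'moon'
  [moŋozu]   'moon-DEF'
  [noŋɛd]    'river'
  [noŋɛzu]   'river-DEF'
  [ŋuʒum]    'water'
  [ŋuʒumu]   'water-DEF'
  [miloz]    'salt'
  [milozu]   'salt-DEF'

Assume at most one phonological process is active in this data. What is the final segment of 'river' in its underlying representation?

/d/

'river' shows [d] ~ [z] at the end of the stem ([noŋɛd] vs [noŋɛzu]).
Compare 'salt', with invariant [z] in [miloz] and [milozu]: an analysis with underlying /z/ and a rule producing [d] in isolation would wrongly predict alternation here too.
The underlying segment must be /d/; voiced stops become fricatives between vowels, yielding [z] there.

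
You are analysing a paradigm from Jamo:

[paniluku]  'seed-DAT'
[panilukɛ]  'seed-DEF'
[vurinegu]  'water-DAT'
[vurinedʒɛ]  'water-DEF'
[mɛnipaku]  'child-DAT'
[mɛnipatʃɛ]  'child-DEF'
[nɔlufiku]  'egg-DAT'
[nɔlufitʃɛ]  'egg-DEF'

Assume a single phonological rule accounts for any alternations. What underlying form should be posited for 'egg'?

The stem for 'egg' ends in [k] in [nɔlufiku] but [tʃ] in [nɔlufitʃɛ].
But 'seed' keeps [k] in both environments ([paniluku], [panilukɛ]), so there is no rule changing /k/ to [tʃ] before the DEF suffix.
The alternation reflects depalatalization: palato-alveolar /tʃ/ and /dʒ/ become [k] and [g] when no front vowel follows. /tʃ/ is underlying.
So 'egg' = /nɔlufitʃ/.

/nɔlufitʃ/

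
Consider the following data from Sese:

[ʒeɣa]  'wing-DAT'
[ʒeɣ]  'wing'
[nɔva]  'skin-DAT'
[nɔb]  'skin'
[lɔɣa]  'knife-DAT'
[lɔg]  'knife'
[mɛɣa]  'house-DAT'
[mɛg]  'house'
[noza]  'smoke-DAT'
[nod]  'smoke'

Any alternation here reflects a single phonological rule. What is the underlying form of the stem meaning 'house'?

/mɛg/

'house' shows [ɣ] ~ [g] at the end of the stem ([mɛɣa] vs [mɛg]).
If /ɣ/ were underlying and a rule turned it into [g] in isolation, 'wing' would also alternate; but it has [ɣ] in both [ʒeɣa] and [ʒeɣ].
The underlying segment must be /g/; voiced stops become fricatives between vowels, yielding [ɣ] there.
So 'house' = /mɛg/.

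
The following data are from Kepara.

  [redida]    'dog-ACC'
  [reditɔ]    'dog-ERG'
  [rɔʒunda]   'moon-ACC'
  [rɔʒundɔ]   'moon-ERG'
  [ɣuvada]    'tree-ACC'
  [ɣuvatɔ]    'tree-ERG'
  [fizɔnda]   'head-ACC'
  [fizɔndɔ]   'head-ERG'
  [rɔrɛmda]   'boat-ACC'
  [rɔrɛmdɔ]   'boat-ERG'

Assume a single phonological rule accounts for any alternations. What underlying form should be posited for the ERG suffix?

/-tɔ/

The ERG suffix surfaces as [-dɔ] and [-tɔ], depending on the final segment of the stem.
The ACC suffix, which begins with [d], is invariant after every stem; so [d] is not altered by any rule here.
So the underlying form is /-tɔ/, and voiceless stops become voiced after a nasal.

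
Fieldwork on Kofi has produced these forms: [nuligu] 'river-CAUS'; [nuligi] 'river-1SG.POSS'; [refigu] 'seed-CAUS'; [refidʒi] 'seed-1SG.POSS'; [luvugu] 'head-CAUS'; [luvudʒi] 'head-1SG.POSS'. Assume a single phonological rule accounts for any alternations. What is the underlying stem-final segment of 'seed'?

/dʒ/

'seed' shows [g] ~ [dʒ] at the end of the stem ([refigu] vs [refidʒi]).
The stem 'river' ([nuligu], [nuligi]) shows [g] unchanged in both environments, so [g] cannot be basic with [dʒ] derived before the 1SG.POSS suffix.
The alternation reflects depalatalization: palato-alveolar /dʒ/ becomes [g] when no front vowel follows. /dʒ/ is underlying.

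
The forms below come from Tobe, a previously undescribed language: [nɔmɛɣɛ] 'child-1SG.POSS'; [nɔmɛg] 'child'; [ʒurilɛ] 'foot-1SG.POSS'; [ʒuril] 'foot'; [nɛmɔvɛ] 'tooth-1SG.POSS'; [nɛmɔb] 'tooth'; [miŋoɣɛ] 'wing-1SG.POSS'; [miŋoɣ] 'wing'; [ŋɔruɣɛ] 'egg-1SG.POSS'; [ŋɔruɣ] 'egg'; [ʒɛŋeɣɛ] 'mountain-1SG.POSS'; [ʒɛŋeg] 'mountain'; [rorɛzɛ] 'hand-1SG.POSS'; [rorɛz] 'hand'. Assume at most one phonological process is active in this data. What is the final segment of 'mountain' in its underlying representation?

The stem for 'mountain' ends in [ɣ] in [ʒɛŋeɣɛ] but [g] in [ʒɛŋeg].
But 'egg' keeps [ɣ] in both environments ([ŋɔruɣɛ], [ŋɔruɣ]), so there is no rule changing /ɣ/ to [g] in isolation.
Therefore /g/ is basic and [ɣ] is derived by intervocalic spirantization (voiced stops become fricatives between vowels).

/g/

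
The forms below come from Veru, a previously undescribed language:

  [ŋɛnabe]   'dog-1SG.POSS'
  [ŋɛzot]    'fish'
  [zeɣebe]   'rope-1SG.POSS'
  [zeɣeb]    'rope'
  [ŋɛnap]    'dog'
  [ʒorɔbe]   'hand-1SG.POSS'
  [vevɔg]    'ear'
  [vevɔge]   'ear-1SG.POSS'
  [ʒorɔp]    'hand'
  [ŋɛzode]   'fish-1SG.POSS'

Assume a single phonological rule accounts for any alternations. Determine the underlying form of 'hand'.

/ʒorɔp/

'hand' shows [p] ~ [b] at the end of the stem ([ʒorɔp] vs [ʒorɔbe]).
The stem 'rope' ([zeɣeb], [zeɣebe]) shows [b] unchanged in both environments, so [b] cannot be basic with [p] derived in isolation.
The underlying segment must be /p/; voiceless stops become voiced between vowels, yielding [b] there.
Hence 'hand' is /ʒorɔp/ underlyingly.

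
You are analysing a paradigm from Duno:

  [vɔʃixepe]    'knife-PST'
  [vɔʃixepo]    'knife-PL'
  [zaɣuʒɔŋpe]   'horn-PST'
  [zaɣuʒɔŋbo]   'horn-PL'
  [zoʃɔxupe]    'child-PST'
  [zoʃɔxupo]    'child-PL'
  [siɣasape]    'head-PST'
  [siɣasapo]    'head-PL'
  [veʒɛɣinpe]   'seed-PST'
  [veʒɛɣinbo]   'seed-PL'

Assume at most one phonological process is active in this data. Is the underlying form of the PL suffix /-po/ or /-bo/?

The PL morpheme has two allomorphs, [-bo] and [-po].
By contrast the PST suffix keeps its initial [p] throughout — that segment must be underlying.
The PL suffix is therefore /-bo/ underlyingly, with post-vocalic devoicing: voiced stops become voiceless after a vowel.

/-bo/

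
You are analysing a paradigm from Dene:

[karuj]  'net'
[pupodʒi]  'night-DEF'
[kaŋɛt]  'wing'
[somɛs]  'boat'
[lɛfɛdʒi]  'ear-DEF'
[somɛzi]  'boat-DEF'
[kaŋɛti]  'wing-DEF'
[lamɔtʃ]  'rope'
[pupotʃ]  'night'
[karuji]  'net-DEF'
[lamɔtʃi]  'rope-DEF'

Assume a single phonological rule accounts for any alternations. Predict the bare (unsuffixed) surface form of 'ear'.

[lɛfɛtʃ]

'night' shows [dʒ] ~ [tʃ] at the end of the stem ([pupodʒi] vs [pupotʃ]).
Compare 'rope', with invariant [tʃ] in [lamɔtʃi] and [lamɔtʃ]: an analysis with underlying /tʃ/ and a rule producing [dʒ] before the DEF suffix would wrongly predict alternation here too.
The alternation reflects word-final obstruent devoicing: voiced obstruents become voiceless word-finally. /dʒ/ is underlying.
The one attested form of 'ear', [lɛfɛdʒi], shows underlying /lɛfɛdʒ/. Applying the same rule word-finally gives [lɛfɛtʃ].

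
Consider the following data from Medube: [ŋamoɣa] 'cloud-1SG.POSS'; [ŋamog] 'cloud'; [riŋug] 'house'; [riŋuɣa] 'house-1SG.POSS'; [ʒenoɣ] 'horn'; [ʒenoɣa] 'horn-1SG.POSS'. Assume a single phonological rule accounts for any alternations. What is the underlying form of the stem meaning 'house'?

The stem for 'house' ends in [ɣ] in [riŋuɣa] but [g] in [riŋug].
But 'horn' keeps [ɣ] in both environments ([ʒenoɣa], [ʒenoɣ]), so there is no rule changing /ɣ/ to [g] in isolation.
The underlying segment must be /g/; voiced stops become fricatives between vowels, yielding [ɣ] there.

/riŋug/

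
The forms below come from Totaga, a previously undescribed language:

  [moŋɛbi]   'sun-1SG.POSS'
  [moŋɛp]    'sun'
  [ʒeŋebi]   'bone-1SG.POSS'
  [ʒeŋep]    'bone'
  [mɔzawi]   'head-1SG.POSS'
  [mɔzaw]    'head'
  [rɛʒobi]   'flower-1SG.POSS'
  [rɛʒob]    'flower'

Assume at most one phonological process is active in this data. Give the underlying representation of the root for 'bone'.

/ʒeŋep/

'bone' shows [b] ~ [p] at the end of the stem ([ʒeŋebi] vs [ʒeŋep]).
The stem 'flower' ([rɛʒobi], [rɛʒob]) shows [b] unchanged in both environments, so [b] cannot be basic with [p] derived in isolation.
The alternation reflects intervocalic voicing: voiceless stops become voiced between vowels. /p/ is underlying.
The underlying form of 'bone' is therefore /ʒeŋep/.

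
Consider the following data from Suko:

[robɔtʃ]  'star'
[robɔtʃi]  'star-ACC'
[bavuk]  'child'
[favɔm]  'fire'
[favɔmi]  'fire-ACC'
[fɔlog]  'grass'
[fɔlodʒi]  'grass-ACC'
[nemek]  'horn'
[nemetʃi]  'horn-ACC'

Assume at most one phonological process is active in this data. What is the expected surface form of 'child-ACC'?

[bavutʃi]

In [nemek] and [nemetʃi] the final segment of 'horn' alternates: [k] ~ [tʃ].
The stem 'star' ([robɔtʃ], [robɔtʃi]) shows [tʃ] unchanged in both environments, so [tʃ] cannot be basic with [k] derived in isolation.
The alternation reflects palatalization before a front vowel: /k/ and /g/ become palato-alveolar [tʃ] and [dʒ] before a front vowel. /k/ is underlying.
From [bavuk] the stem 'child' is /bavuk/; before a front vowel this yields [bavutʃi].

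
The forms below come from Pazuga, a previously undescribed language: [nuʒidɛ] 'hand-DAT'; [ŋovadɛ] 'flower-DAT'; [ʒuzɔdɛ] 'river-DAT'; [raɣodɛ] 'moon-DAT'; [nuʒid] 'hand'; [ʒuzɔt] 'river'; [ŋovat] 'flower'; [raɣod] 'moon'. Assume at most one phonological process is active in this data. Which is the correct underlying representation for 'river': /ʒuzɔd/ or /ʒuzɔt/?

/ʒuzɔt/

The root 'river' surfaces as [ʒuzɔt] and [ʒuzɔdɛ], with a stem-final [t] ~ [d] alternation.
If /d/ were underlying and a rule turned it into [t] in isolation, 'moon' would also alternate; but it has [d] in both [raɣod] and [raɣodɛ].
The underlying segment must be /t/; voiceless stops become voiced between vowels, yielding [d] there.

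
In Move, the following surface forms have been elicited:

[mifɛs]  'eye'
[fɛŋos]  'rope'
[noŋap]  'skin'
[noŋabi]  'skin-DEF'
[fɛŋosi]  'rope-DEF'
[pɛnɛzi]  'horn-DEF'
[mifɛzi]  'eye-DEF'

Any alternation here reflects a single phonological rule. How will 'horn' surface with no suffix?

[pɛnɛs]

The stem for 'eye' ends in [z] in [mifɛzi] but [s] in [mifɛs].
If /s/ were underlying and a rule turned it into [z] before the DEF suffix, 'rope' would also alternate; but it has [s] in both [fɛŋosi] and [fɛŋos].
So /z/ is underlying, and a rule of word-final obstruent devoicing — voiced obstruents become voiceless word-finally — gives [s].
The one attested form of 'horn', [pɛnɛzi], shows underlying /pɛnɛz/. Applying the same rule word-finally gives [pɛnɛs].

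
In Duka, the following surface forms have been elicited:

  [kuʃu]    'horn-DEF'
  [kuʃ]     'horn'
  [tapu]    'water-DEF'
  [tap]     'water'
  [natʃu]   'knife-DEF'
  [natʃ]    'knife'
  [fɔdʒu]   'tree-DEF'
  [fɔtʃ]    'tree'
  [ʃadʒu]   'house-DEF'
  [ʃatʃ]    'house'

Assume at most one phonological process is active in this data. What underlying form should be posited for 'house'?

/ʃadʒ/

The stem for 'house' ends in [dʒ] in [ʃadʒu] but [tʃ] in [ʃatʃ].
But 'knife' keeps [tʃ] in both environments ([natʃu], [natʃ]), so there is no rule changing /tʃ/ to [dʒ] before the DEF suffix.
The alternation reflects word-final obstruent devoicing: voiced obstruents become voiceless word-finally. /dʒ/ is underlying.
So 'house' = /ʃadʒ/.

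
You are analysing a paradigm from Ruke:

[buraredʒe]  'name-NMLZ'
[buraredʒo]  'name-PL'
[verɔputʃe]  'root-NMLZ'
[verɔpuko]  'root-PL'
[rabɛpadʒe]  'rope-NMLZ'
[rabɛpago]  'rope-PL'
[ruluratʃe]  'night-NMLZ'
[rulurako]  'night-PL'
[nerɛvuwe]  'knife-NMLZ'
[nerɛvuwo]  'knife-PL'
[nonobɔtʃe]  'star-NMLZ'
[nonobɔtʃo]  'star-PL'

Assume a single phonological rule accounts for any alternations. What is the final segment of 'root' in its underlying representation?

In [verɔputʃe] and [verɔpuko] the final segment of 'root' alternates: [tʃ] ~ [k].
But 'star' keeps [tʃ] in both environments ([nonobɔtʃe], [nonobɔtʃo]), so there is no rule changing /tʃ/ to [k] before the PL suffix.
Therefore /k/ is basic and [tʃ] is derived by palatalization before a front vowel (/k/ and /g/ become palato-alveolar [tʃ] and [dʒ] before a front vowel).

/k/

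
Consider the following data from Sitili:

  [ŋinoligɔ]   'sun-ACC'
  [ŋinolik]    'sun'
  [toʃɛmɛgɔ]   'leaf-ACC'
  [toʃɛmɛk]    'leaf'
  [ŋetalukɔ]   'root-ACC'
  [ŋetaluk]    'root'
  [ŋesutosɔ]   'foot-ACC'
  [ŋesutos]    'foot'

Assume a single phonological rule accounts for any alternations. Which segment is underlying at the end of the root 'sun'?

In [ŋinoligɔ] and [ŋinolik] the final segment of 'sun' alternates: [g] ~ [k].
If /k/ were underlying and a rule turned it into [g] before the ACC suffix, 'root' would also alternate; but it has [k] in both [ŋetalukɔ] and [ŋetaluk].
So /g/ is underlying, and a rule of word-final obstruent devoicing — voiced obstruents become voiceless word-finally — gives [k].

/g/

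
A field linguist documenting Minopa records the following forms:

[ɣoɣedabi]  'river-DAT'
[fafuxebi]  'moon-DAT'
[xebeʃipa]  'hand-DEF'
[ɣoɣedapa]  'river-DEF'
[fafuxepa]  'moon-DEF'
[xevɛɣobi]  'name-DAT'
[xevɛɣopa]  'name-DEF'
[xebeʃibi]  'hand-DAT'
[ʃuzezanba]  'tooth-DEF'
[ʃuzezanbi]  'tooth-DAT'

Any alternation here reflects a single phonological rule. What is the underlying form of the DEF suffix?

The DEF suffix surfaces as [-ba] and [-pa], depending on the final segment of the stem.
The DAT suffix, which begins with [b], is invariant after every stem; so [b] is not altered by any rule here.
So the underlying form is /-pa/, and voiceless stops become voiced after a nasal.

/-pa/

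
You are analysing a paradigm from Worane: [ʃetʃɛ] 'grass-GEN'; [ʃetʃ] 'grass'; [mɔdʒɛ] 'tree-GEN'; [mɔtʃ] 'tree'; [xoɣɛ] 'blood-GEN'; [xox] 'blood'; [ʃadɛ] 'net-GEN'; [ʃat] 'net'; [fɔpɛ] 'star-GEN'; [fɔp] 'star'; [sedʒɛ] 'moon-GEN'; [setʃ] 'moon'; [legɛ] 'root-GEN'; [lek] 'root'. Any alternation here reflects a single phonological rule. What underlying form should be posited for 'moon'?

In [sedʒɛ] and [setʃ] the final segment of 'moon' alternates: [dʒ] ~ [tʃ].
But 'grass' keeps [tʃ] in both environments ([ʃetʃɛ], [ʃetʃ]), so there is no rule changing /tʃ/ to [dʒ] before the GEN suffix.
The alternation reflects word-final obstruent devoicing: voiced obstruents become voiceless word-finally. /dʒ/ is underlying.
So 'moon' = /sedʒ/.

/sedʒ/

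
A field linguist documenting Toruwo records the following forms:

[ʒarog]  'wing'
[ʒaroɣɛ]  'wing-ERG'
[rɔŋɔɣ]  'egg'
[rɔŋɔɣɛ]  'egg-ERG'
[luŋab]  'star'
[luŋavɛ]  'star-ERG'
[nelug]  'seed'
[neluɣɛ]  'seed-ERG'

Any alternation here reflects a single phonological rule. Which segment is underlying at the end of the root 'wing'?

/g/

The stem for 'wing' ends in [g] in [ʒarog] but [ɣ] in [ʒaroɣɛ].
If /ɣ/ were underlying and a rule turned it into [g] in isolation, 'egg' would also alternate; but it has [ɣ] in both [rɔŋɔɣ] and [rɔŋɔɣɛ].
So /g/ is underlying, and a rule of intervocalic spirantization — voiced stops become fricatives between vowels — gives [ɣ].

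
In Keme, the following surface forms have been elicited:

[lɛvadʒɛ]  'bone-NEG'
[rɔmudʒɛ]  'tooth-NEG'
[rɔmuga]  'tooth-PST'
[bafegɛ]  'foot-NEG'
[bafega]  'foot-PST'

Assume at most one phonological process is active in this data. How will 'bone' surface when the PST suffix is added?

'tooth' shows [dʒ] ~ [g] at the end of the stem ([rɔmudʒɛ] vs [rɔmuga]).
The stem 'foot' ([bafegɛ], [bafega]) shows [g] unchanged in both environments, so [g] cannot be basic with [dʒ] derived before the NEG suffix.
The underlying segment must be /dʒ/; palato-alveolar /dʒ/ becomes [g] when no front vowel follows, yielding [g] there.
The one attested form of 'bone', [lɛvadʒɛ], shows underlying /lɛvadʒ/. Applying the same rule when no front vowel follows gives [lɛvaga].

[lɛvaga]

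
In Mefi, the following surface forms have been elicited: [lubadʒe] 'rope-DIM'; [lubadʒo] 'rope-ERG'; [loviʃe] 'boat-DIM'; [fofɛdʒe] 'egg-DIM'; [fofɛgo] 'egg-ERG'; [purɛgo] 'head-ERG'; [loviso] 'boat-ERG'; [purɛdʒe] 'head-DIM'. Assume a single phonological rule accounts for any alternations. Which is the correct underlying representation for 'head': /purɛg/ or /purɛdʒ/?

'head' shows [dʒ] ~ [g] at the end of the stem ([purɛdʒe] vs [purɛgo]).
The stem 'rope' ([lubadʒe], [lubadʒo]) shows [dʒ] unchanged in both environments, so [dʒ] cannot be basic with [g] derived before the ERG suffix.
Therefore /g/ is basic and [dʒ] is derived by palatalization before a front vowel (/g/ and /s/ become palato-alveolar [dʒ] and [ʃ] before a front vowel).

/purɛg/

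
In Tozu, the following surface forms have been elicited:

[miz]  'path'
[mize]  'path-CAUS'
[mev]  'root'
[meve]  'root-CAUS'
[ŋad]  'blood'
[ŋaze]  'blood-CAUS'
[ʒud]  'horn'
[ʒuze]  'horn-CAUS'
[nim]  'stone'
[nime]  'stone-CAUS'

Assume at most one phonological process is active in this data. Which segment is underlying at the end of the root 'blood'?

/d/

'blood' shows [d] ~ [z] at the end of the stem ([ŋad] vs [ŋaze]).
If /z/ were underlying and a rule turned it into [d] in isolation, 'path' would also alternate; but it has [z] in both [miz] and [mize].
The alternation reflects intervocalic spirantization: voiced stops become fricatives between vowels. /d/ is underlying.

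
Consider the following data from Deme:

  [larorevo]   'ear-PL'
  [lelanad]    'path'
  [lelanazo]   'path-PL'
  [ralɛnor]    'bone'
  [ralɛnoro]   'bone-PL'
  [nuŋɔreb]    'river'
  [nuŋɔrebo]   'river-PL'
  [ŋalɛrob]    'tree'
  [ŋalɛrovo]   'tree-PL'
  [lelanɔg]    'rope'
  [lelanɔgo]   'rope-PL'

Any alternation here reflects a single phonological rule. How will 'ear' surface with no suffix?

[laroreb]

In [ŋalɛrob] and [ŋalɛrovo] the final segment of 'tree' alternates: [b] ~ [v].
But 'river' keeps [b] in both environments ([nuŋɔreb], [nuŋɔrebo]), so there is no rule changing /b/ to [v] before the PL suffix.
So /v/ is underlying, and a rule of word-final hardening — voiced fricatives become stops word-finally — gives [b].
From [larorevo] the stem 'ear' is /larorev/; word-finally this yields [laroreb].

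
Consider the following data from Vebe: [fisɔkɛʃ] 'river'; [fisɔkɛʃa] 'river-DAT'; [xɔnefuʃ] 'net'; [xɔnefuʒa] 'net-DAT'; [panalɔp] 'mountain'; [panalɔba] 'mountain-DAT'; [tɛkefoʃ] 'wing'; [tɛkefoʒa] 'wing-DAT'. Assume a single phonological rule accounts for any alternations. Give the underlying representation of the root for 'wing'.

The stem for 'wing' ends in [ʃ] in [tɛkefoʃ] but [ʒ] in [tɛkefoʒa].
But 'river' keeps [ʃ] in both environments ([fisɔkɛʃ], [fisɔkɛʃa]), so there is no rule changing /ʃ/ to [ʒ] before the DAT suffix.
The alternation reflects word-final obstruent devoicing: voiced obstruents become voiceless word-finally. /ʒ/ is underlying.
Hence 'wing' is /tɛkefoʒ/ underlyingly.

/tɛkefoʒ/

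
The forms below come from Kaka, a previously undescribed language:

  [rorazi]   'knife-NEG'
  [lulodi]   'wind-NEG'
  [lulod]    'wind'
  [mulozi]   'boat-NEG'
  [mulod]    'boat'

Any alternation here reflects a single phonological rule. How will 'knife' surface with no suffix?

'boat' shows [z] ~ [d] at the end of the stem ([mulozi] vs [mulod]).
The stem 'wind' ([lulodi], [lulod]) shows [d] unchanged in both environments, so [d] cannot be basic with [z] derived before the NEG suffix.
So /z/ is underlying, and a rule of word-final hardening — voiced fricatives become stops word-finally — gives [d].
The one attested form of 'knife', [rorazi], shows underlying /roraz/. Applying the same rule word-finally gives [rorad].

[rorad]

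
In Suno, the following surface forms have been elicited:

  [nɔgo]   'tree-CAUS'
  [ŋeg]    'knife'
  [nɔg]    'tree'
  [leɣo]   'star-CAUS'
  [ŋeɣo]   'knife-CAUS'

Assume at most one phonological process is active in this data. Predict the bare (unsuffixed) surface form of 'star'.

[leg]

The root 'knife' surfaces as [ŋeg] and [ŋeɣo], with a stem-final [g] ~ [ɣ] alternation.
The stem 'tree' ([nɔg], [nɔgo]) shows [g] unchanged in both environments, so [g] cannot be basic with [ɣ] derived before the CAUS suffix.
The underlying segment must be /ɣ/; voiced fricatives become stops word-finally, yielding [g] there.
The one attested form of 'star', [leɣo], shows underlying /leɣ/. Applying the same rule word-finally gives [leg].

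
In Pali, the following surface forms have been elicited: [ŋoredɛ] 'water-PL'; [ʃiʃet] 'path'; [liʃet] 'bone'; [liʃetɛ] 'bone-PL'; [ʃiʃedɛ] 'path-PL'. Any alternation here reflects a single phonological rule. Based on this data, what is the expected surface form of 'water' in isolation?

[ŋoret]

In [ʃiʃedɛ] and [ʃiʃet] the final segment of 'path' alternates: [d] ~ [t].
But 'bone' keeps [t] in both environments ([liʃetɛ], [liʃet]), so there is no rule changing /t/ to [d] before the PL suffix.
The underlying segment must be /d/; voiced obstruents become voiceless word-finally, yielding [t] there.
The one attested form of 'water', [ŋoredɛ], shows underlying /ŋored/. Applying the same rule word-finally gives [ŋoret].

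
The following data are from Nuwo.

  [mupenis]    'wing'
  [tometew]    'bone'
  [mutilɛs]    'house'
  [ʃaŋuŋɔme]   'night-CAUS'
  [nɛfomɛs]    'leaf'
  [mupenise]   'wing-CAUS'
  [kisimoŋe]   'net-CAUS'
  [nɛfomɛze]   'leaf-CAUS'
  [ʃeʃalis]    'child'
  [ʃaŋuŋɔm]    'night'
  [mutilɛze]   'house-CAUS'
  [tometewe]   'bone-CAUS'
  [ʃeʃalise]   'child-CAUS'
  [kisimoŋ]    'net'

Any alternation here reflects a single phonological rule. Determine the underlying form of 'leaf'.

The root 'leaf' surfaces as [nɛfomɛs] and [nɛfomɛze], with a stem-final [s] ~ [z] alternation.
If /s/ were underlying and a rule turned it into [z] before the CAUS suffix, 'child' would also alternate; but it has [s] in both [ʃeʃalis] and [ʃeʃalise].
The underlying segment must be /z/; voiced obstruents become voiceless word-finally, yielding [s] there.
The underlying form of 'leaf' is therefore /nɛfomɛz/.

/nɛfomɛz/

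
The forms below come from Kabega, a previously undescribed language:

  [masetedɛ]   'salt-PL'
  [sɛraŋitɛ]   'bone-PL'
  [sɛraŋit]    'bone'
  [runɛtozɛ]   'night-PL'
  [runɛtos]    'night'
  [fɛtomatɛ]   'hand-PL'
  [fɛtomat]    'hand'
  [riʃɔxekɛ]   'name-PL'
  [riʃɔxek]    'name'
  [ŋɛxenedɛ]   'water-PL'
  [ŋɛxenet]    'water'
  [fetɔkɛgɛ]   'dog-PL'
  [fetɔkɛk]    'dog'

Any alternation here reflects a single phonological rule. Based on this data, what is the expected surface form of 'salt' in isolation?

In [ŋɛxenedɛ] and [ŋɛxenet] the final segment of 'water' alternates: [d] ~ [t].
Compare 'hand', with invariant [t] in [fɛtomatɛ] and [fɛtomat]: an analysis with underlying /t/ and a rule producing [d] before the PL suffix would wrongly predict alternation here too.
The underlying segment must be /d/; voiced obstruents become voiceless word-finally, yielding [t] there.
From [masetedɛ] the stem 'salt' is /maseted/; word-finally this yields [masetet].

[masetet]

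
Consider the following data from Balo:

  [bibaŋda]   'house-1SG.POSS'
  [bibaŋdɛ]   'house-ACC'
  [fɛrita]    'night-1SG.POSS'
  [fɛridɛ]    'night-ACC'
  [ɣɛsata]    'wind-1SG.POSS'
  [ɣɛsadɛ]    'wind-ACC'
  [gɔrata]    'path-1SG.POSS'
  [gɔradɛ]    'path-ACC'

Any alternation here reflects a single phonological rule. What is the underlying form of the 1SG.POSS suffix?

/-ta/

The 1SG.POSS morpheme has two allomorphs, [-da] and [-ta].
By contrast the ACC suffix keeps its initial [d] throughout — that segment must be underlying.
The 1SG.POSS suffix is therefore /-ta/ underlyingly, with post-nasal voicing: voiceless stops become voiced after a nasal.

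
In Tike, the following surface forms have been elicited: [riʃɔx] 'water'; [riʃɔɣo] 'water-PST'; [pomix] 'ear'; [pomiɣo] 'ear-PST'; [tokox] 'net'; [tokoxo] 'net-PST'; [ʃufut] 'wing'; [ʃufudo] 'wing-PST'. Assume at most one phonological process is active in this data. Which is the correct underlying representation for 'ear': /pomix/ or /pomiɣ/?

/pomiɣ/

The root 'ear' surfaces as [pomix] and [pomiɣo], with a stem-final [x] ~ [ɣ] alternation.
Compare 'net', with invariant [x] in [tokox] and [tokoxo]: an analysis with underlying /x/ and a rule producing [ɣ] before the PST suffix would wrongly predict alternation here too.
The alternation reflects word-final obstruent devoicing: voiced obstruents become voiceless word-finally. /ɣ/ is underlying.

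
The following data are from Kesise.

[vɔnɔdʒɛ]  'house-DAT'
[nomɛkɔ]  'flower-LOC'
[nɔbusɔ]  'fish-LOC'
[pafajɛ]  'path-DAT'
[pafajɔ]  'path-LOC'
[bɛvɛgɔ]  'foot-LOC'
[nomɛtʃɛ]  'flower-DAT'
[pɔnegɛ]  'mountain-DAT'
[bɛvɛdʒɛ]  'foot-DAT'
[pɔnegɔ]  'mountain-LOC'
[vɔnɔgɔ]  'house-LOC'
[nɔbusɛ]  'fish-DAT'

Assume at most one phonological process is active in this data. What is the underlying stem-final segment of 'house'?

/dʒ/

The root 'house' surfaces as [vɔnɔdʒɛ] and [vɔnɔgɔ], with a stem-final [dʒ] ~ [g] alternation.
If /g/ were underlying and a rule turned it into [dʒ] before the DAT suffix, 'mountain' would also alternate; but it has [g] in both [pɔnegɛ] and [pɔnegɔ].
The alternation reflects depalatalization: palato-alveolar /tʃ/ and /dʒ/ become [k] and [g] when no front vowel follows. /dʒ/ is underlying.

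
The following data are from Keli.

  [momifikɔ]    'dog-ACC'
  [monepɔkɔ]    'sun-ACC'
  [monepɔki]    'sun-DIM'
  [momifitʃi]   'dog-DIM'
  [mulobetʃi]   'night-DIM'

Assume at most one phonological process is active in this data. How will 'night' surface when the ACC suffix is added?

[mulobekɔ]

The stem for 'dog' ends in [k] in [momifikɔ] but [tʃ] in [momifitʃi].
But 'sun' keeps [k] in both environments ([monepɔkɔ], [monepɔki]), so there is no rule changing /k/ to [tʃ] before the DIM suffix.
The underlying segment must be /tʃ/; palato-alveolar /tʃ/ becomes [k] when no front vowel follows, yielding [k] there.
From [mulobetʃi] the stem 'night' is /mulobetʃ/; when no front vowel follows this yields [mulobekɔ].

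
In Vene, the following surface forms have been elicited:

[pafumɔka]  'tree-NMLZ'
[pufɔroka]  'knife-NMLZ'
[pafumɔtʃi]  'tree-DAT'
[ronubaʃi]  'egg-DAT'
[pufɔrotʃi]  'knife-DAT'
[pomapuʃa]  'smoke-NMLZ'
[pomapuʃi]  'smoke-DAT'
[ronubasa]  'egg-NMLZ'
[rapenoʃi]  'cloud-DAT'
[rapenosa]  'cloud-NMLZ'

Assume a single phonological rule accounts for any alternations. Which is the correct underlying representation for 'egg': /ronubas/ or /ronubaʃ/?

/ronubas/

The root 'egg' surfaces as [ronubasa] and [ronubaʃi], with a stem-final [s] ~ [ʃ] alternation.
Compare 'smoke', with invariant [ʃ] in [pomapuʃa] and [pomapuʃi]: an analysis with underlying /ʃ/ and a rule producing [s] before the NMLZ suffix would wrongly predict alternation here too.
So /s/ is underlying, and a rule of palatalization before a front vowel — /k/ and /s/ become palato-alveolar [tʃ] and [ʃ] before a front vowel — gives [ʃ].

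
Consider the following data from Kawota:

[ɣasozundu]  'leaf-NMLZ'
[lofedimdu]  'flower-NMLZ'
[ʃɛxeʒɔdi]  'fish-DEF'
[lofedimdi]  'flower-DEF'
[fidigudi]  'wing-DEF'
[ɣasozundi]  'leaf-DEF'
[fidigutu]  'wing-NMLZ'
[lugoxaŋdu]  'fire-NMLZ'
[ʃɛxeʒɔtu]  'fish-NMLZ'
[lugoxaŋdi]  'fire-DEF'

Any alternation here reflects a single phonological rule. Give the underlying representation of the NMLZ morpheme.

The NMLZ suffix surfaces as [-du] and [-tu], depending on the final segment of the stem.
The DEF suffix, which begins with [d], is invariant after every stem; so [d] is not altered by any rule here.
So the underlying form is /-tu/, and voiceless stops become voiced after a nasal.

/-tu/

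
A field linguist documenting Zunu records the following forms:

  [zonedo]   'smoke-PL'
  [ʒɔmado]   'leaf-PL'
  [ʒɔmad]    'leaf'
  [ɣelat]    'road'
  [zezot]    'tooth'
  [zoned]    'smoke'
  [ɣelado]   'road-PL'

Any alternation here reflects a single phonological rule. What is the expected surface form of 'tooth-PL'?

The stem for 'road' ends in [d] in [ɣelado] but [t] in [ɣelat].
If /d/ were underlying and a rule turned it into [t] in isolation, 'leaf' would also alternate; but it has [d] in both [ʒɔmado] and [ʒɔmad].
Therefore /t/ is basic and [d] is derived by intervocalic voicing (voiceless stops become voiced between vowels).
From [zezot] the stem 'tooth' is /zezot/; between vowels this yields [zezodo].

[zezodo]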